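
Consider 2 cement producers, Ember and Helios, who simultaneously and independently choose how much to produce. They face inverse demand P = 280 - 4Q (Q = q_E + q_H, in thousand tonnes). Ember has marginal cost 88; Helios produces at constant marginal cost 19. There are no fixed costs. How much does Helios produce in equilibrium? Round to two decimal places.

27.50

Ember's profit: π_E = (280 - 4Q)q_E - (88q_E). Setting ∂π_E/∂q_E = 0: 192 - 8q_E - 4(q_H) = 0.
Helios's first-order condition: 261 - 8q_H - 4(q_E) = 0.
Best responses: q_E = (192 - 4q_H)/8, q_H = (261 - 4q_E)/8.
Solving the pair: q_E = 41/4, q_H = 55/2.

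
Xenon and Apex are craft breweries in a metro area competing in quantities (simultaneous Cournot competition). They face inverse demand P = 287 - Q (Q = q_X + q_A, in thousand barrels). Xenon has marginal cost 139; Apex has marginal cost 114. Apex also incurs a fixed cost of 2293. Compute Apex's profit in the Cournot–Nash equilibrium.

2063

Xenon's profit: π_X = (287 - Q)q_X - (139q_X). Setting ∂π_X/∂q_X = 0: 148 - 2q_X - (q_A) = 0.
Apex's first-order condition: 173 - 2q_A - (q_X) = 0.
Rearranging gives the reaction functions q_X = (148 - q_A)/2 and q_A = (173 - q_X)/2.
Substituting one into the other gives q_X = 41 and q_A = 66.
Price P = 287 - 107 = 180.
Apex's profit: (180 - 114)·66 - 2293 = 2063.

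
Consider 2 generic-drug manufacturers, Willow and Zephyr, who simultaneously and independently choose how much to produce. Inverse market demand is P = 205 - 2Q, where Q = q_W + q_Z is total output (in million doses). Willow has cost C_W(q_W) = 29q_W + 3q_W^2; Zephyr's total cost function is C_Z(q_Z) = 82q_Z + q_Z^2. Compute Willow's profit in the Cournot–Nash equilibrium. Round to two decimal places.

Willow's profit: π_W = (205 - 2Q)q_W - (29q_W + 3q_W²). Setting ∂π_W/∂q_W = 0: 176 - 10q_W - 2(q_Z) = 0.
Zephyr's first-order condition: 123 - 6q_Z - 2(q_W) = 0.
Rearranging gives the reaction functions q_W = (176 - 2q_Z)/10 and q_Z = (123 - 2q_W)/6.
Solving the pair: q_W = 405/28, q_Z = 439/28.
Price P = 205 - 2·(211/7) = 1013/7.
Willow's profit: (1013/7)·(405/28) - 29·(405/28) - 3(405/28)² = 1046.0778.

1046.08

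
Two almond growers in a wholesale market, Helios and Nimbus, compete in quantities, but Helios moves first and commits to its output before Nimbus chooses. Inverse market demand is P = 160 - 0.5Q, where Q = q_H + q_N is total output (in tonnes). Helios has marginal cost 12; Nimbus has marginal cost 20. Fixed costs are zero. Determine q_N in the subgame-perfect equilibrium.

The follower Nimbus best-responds to any q_H: π_N = (160 - 0.5Q)q_N - 20q_N.
Setting the follower's marginal profit to zero, 140 - (1/2)q_H - q_N = 0, i.e. q_N = (140 - (1/2)q_H).
Helios substitutes q_N(q_H) into its own profit: π_H = q_H(160 - (1/2)q_H - (140 - (1/2)q_H)/2) - 12q_H = (90 - (1/4)q_H)q_H - 12q_H.
Leader FOC: 78 - (1/2)q_H = 0, so q_H = 156.
Then q_N = (140 - (1/2)·156) = 62.

62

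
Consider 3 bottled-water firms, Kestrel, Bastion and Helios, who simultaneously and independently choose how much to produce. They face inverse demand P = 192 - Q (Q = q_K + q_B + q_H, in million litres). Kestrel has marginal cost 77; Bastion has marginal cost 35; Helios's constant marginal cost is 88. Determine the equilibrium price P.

98

Kestrel's profit: π_K = (192 - Q)q_K - (77q_K). Setting ∂π_K/∂q_K = 0: 115 - 2q_K - (q_B + q_H) = 0.
Bastion's profit: π_B = (192 - Q)q_B - (35q_B). Setting ∂π_B/∂q_B = 0: 157 - 2q_B - (q_K + q_H) = 0.
Helios's profit: π_H = (192 - Q)q_H - (88q_H). Setting ∂π_H/∂q_H = 0: 104 - 2q_H - (q_K + q_B) = 0.
Adding the 3 conditions: 376 − 2Q − 2Q = 0, i.e. Q = 94.
Back-substituting: q_K = (115 − 94) = 21, q_B = (157 − 94) = 63, q_H = (104 − 94) = 10.
Total output Q = 94, so price P = 192 - 94 = 98.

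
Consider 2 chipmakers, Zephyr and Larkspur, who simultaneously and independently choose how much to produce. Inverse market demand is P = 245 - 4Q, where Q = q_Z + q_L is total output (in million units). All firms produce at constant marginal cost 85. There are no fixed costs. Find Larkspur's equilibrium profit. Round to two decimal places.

A representative firm's profit is π_i = q_i(245 - 4Q) - 85q_i.
Setting ∂π_i/∂q_i = 0 with rivals' quantities fixed: 160 - 8q_i - 4q_j = 0.
With identical firms every q_j equals q_i, so q_j = q_i and 160 = 12q_i, giving q_i = 40/3.
Price P = 245 - 4·(80/3) = 415/3.
Larkspur's profit: (415/3 - 85)·(40/3) = 711.1111.

711.11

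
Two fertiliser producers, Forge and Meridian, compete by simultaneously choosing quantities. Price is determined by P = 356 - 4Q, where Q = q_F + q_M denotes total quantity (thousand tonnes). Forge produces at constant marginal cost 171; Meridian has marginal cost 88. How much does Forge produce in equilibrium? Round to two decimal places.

Forge's profit: π_F = (356 - 4Q)q_F - (171q_F). Setting ∂π_F/∂q_F = 0: 185 - 8q_F - 4(q_M) = 0.
Meridian's first-order condition: 268 - 8q_M - 4(q_F) = 0.
Rearranging gives the reaction functions q_F = (185 - 4q_M)/8 and q_M = (268 - 4q_F)/8.
Substituting one into the other gives q_F = 17/2 and q_M = 117/4.

8.50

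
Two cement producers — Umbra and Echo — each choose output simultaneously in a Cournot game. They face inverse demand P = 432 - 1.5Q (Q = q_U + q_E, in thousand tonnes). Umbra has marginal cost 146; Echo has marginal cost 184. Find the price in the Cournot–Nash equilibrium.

254

Umbra's profit: π_U = (432 - 1.5Q)q_U - (146q_U). Setting ∂π_U/∂q_U = 0: 286 - 3q_U - (3/2)(q_E) = 0.
Echo's profit: π_E = (432 - 1.5Q)q_E - (184q_E). Setting ∂π_E/∂q_E = 0: 248 - 3q_E - (3/2)(q_U) = 0.
Rearranging gives the reaction functions q_U = (286 - (3/2)q_E)/3 and q_E = (248 - (3/2)q_U)/3.
Substituting one into the other gives q_U = 72 and q_E = 140/3.
Total output Q = 356/3, so price P = 432 - (3/2)·(356/3) = 254.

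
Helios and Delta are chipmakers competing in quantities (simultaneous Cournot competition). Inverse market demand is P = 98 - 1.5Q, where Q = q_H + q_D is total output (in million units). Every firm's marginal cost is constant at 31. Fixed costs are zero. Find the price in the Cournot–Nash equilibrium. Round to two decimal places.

A representative firm's profit is π_i = q_i(98 - 1.5Q) - 31q_i.
First-order condition (treating rivals' output as given): 67 - 3q_i - (3/2)q_j = 0.
By symmetry each firm produces the same amount; substituting q_j = q_i yields q_i = 67/(9/2) = 134/9.
Total output Q = 268/9, so price P = 98 - (3/2)·(268/9) = 160/3.

53.33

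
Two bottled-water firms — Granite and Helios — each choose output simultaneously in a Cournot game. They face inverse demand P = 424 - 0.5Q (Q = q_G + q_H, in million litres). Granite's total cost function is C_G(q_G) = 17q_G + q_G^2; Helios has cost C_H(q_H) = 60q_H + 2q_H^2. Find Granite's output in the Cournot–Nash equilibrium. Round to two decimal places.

Granite's profit: π_G = (424 - 0.5Q)q_G - (17q_G + q_G²). Setting ∂π_G/∂q_G = 0: 407 - 3q_G - (1/2)(q_H) = 0.
Helios's profit: π_H = (424 - 0.5Q)q_H - (60q_H + 2q_H²). Setting ∂π_H/∂q_H = 0: 364 - 5q_H - (1/2)(q_G) = 0.
Rearranging gives the reaction functions q_G = (407 - (1/2)q_H)/3 and q_H = (364 - (1/2)q_G)/5.
Substituting one into the other gives q_G = 125.6271 and q_H = 60.2373.

125.63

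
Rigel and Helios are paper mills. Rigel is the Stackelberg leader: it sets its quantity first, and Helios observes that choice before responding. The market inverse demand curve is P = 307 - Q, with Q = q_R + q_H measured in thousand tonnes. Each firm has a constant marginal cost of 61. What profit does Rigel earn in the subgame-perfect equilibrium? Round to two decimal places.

7564.50

Solve by backward induction. Given q_R, the follower Helios maximises π_H = (307 - q_R - q_H)q_H - 61q_H.
Follower FOC: 246 - q_R - 2q_H = 0, so q_H(q_R) = (246 - q_R)/2.
The leader anticipates this reaction. Substituting into P = 307 - Q gives P = 184 - (1/2)q_R, so π_R = (184 - (1/2)q_R)q_R - 61q_R.
Leader FOC: 123 - q_R = 0, so q_R = 123.
Then q_H = (246 - 123)/2 = 123/2.
Price P = 307 - 369/2 = 245/2.
Rigel's profit: (245/2 - 61)·123 = 7564.5000.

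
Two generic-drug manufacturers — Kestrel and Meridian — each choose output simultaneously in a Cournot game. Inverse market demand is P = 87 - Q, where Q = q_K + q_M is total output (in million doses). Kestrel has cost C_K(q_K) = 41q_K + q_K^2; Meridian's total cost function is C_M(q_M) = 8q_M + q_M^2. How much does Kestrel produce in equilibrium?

7

Kestrel's profit: π_K = (87 - Q)q_K - (41q_K + q_K²). Setting ∂π_K/∂q_K = 0: 46 - 4q_K - (q_M) = 0.
Meridian's first-order condition: 79 - 4q_M - (q_K) = 0.
Rearranging gives the reaction functions q_K = (46 - q_M)/4 and q_M = (79 - q_K)/4.
Substituting one into the other gives q_K = 7 and q_M = 18.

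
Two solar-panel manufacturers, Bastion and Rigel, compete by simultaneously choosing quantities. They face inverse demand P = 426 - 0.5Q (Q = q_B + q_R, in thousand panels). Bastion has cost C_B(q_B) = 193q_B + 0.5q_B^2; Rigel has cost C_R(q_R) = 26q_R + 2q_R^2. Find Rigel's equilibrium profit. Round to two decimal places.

Bastion's profit: π_B = (426 - 0.5Q)q_B - (193q_B + (1/2)q_B²). Setting ∂π_B/∂q_B = 0: 233 - 2q_B - (1/2)(q_R) = 0.
Rigel's first-order condition: 400 - 5q_R - (1/2)(q_B) = 0.
So q_B = (233 - (1/2)q_R)/2 and q_R = (400 - (1/2)q_B)/5.
Solving the pair: q_B = 98.9744, q_R = 70.1026.
Price P = 426 - (1/2)·169.0769 = 341.4615.
Rigel's profit: 341.4615·70.1026 - 26·70.1026 - 2·70.1026² = 12285.9237.

12285.92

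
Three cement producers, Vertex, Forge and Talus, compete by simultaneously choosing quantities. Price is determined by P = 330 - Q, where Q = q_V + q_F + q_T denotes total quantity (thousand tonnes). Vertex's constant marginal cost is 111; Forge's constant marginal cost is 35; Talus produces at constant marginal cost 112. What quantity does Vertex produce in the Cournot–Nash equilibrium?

36

Vertex's profit: π_V = (330 - Q)q_V - (111q_V). Setting ∂π_V/∂q_V = 0: 219 - 2q_V - (q_F + q_T) = 0.
Forge's first-order condition: 295 - 2q_F - (q_V + q_T) = 0.
Talus's profit: π_T = (330 - Q)q_T - (112q_T). Setting ∂π_T/∂q_T = 0: 218 - 2q_T - (q_V + q_F) = 0.
Adding the 3 first-order conditions: 732 − 4Q = 0, so Q = 183.
Back-substituting: q_V = (219 − 183) = 36, q_F = (295 − 183) = 112, q_T = (218 − 183) = 35.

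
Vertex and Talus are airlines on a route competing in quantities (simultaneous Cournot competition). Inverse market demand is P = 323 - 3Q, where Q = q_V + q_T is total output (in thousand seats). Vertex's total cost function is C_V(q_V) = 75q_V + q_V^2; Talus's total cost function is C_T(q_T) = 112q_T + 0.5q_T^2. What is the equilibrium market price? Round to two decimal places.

Vertex's profit: π_V = (323 - 3Q)q_V - (75q_V + q_V²). Setting ∂π_V/∂q_V = 0: 248 - 8q_V - 3(q_T) = 0.
Talus's profit: π_T = (323 - 3Q)q_T - (112q_T + (1/2)q_T²). Setting ∂π_T/∂q_T = 0: 211 - 7q_T - 3(q_V) = 0.
Best responses: q_V = (248 - 3q_T)/8, q_T = (211 - 3q_V)/7.
Solving the pair: q_V = 1103/47, q_T = 944/47.
Total output Q = 43.5532, so price P = 323 - 3·43.5532 = 192.3404.

192.34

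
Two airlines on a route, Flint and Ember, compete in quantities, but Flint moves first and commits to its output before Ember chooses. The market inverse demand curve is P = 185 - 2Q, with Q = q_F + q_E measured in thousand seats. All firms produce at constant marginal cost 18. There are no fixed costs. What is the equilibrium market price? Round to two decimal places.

59.75

Solve by backward induction. Given q_F, the follower Ember maximises π_E = (185 - 2q_F - 2q_E)q_E - 18q_E.
∂π_E/∂q_E = 167 - 2q_F - 4q_E = 0 gives the reaction function q_E = (167 - 2q_F)/4.
The leader anticipates this reaction. Substituting into P = 185 - 2Q gives P = 203/2 - q_F, so π_F = (203/2 - q_F)q_F - 18q_F.
Maximising: ∂π_F/∂q_F = 167/2 - 2q_F = 0, giving q_F = 167/4.
Then q_E = (167 - 2·(167/4))/4 = 167/8.
Total output Q = 501/8, so price P = 185 - 2·(501/8) = 239/4.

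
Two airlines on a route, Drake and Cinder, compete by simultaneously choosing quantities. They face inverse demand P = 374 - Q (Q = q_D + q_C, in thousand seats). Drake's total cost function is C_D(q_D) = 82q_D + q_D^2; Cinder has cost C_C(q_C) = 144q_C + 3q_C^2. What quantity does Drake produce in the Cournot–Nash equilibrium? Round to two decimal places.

Drake's profit: π_D = (374 - Q)q_D - (82q_D + q_D²). Setting ∂π_D/∂q_D = 0: 292 - 4q_D - (q_C) = 0.
Cinder's profit: π_C = (374 - Q)q_C - (144q_C + 3q_C²). Setting ∂π_C/∂q_C = 0: 230 - 8q_C - (q_D) = 0.
Rearranging gives the reaction functions q_D = (292 - q_C)/4 and q_C = (230 - q_D)/8.
Substituting one into the other gives q_D = 67.9355 and q_C = 628/31.

67.94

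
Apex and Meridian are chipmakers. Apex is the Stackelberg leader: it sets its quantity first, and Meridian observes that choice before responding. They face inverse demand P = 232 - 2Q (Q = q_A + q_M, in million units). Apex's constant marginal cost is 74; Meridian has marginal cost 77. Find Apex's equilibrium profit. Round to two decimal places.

1620.06

Solve by backward induction. Given q_A, the follower Meridian maximises π_M = (232 - 2q_A - 2q_M)q_M - 77q_M.
Setting the follower's marginal profit to zero, 155 - 2q_A - 4q_M = 0, i.e. q_M = (155 - 2q_A)/4.
Apex substitutes q_M(q_A) into its own profit: π_A = q_A(232 - 2q_A - (155 - 2q_A)/2) - 74q_A = (309/2 - q_A)q_A - 74q_A.
Leader FOC: 161/2 - 2q_A = 0, so q_A = 161/4.
Then q_M = (155 - 2·(161/4))/4 = 149/8.
Price P = 232 - 2·(471/8) = 457/4.
Apex's profit: (457/4 - 74)·(161/4) = 1620.0625.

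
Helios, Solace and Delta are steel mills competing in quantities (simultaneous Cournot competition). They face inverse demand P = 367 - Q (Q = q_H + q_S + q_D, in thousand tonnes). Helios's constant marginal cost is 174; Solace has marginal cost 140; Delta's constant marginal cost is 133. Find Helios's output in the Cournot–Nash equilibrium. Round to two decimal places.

29.50

Helios's profit: π_H = (367 - Q)q_H - (174q_H). Setting ∂π_H/∂q_H = 0: 193 - 2q_H - (q_S + q_D) = 0.
Solace's first-order condition: 227 - 2q_S - (q_H + q_D) = 0.
Delta's first-order condition: 234 - 2q_D - (q_H + q_S) = 0.
Adding the 3 conditions: 654 − 2Q − 2Q = 0, i.e. Q = 327/2.
Back-substituting: q_H = (193 − 327/2) = 59/2, q_S = (227 − 327/2) = 127/2, q_D = (234 − 327/2) = 141/2.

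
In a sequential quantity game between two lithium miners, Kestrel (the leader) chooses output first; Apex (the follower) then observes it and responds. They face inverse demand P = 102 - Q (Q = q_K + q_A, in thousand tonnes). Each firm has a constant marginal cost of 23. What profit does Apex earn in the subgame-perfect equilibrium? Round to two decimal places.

The follower Apex best-responds to any q_K: π_A = (102 - Q)q_A - 23q_A.
Setting the follower's marginal profit to zero, 79 - q_K - 2q_A = 0, i.e. q_A = (79 - q_K)/2.
Kestrel substitutes q_A(q_K) into its own profit: π_K = q_K(102 - q_K - (79 - q_K)/2) - 23q_K = (125/2 - (1/2)q_K)q_K - 23q_K.
Leader FOC: 79/2 - q_K = 0, so q_K = 79/2.
Then q_A = (79 - 79/2)/2 = 79/4.
Price P = 102 - 237/4 = 171/4.
Apex's profit: (171/4 - 23)·(79/4) = 390.0625.

390.06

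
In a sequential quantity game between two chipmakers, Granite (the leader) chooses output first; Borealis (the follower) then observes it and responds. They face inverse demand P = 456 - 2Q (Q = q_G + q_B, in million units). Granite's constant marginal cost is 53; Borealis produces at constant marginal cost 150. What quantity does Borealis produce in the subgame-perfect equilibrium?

The follower Borealis best-responds to any q_G: π_B = (456 - 2Q)q_B - 150q_B.
Follower FOC: 306 - 2q_G - 4q_B = 0, so q_B(q_G) = (306 - 2q_G)/4.
The leader anticipates this reaction. Substituting into P = 456 - 2Q gives P = 303 - q_G, so π_G = (303 - q_G)q_G - 53q_G.
The leader's first-order condition 250 - 2q_G = 0 yields q_G = 125.
Then q_B = (306 - 2·125)/4 = 14.

14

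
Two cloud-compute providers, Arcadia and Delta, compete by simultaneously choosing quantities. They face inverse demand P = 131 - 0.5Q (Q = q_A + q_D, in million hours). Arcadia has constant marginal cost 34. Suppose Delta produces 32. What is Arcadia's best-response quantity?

With the rival's output fixed at 32, Arcadia's profit is π_A = (131 - (1/2)·32 - (1/2)q_A)q_A - (34q_A) = (115 - (1/2)q_A)q_A - (34q_A).
∂π_A/∂q_A = 81 - q_A = 0, so q_A = 81.

81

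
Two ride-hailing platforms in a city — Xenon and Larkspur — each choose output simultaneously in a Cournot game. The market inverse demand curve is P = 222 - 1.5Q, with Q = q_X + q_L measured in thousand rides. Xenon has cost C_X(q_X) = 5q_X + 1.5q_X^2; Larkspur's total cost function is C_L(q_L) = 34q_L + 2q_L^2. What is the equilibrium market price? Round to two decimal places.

145.04

Xenon's profit: π_X = (222 - 1.5Q)q_X - (5q_X + (3/2)q_X²). Setting ∂π_X/∂q_X = 0: 217 - 6q_X - (3/2)(q_L) = 0.
Larkspur's profit: π_L = (222 - 1.5Q)q_L - (34q_L + 2q_L²). Setting ∂π_L/∂q_L = 0: 188 - 7q_L - (3/2)(q_X) = 0.
So q_X = (217 - (3/2)q_L)/6 and q_L = (188 - (3/2)q_X)/7.
Solving the pair: q_X = 31.1195, q_L = 1070/53.
Total output Q = 51.3082, so price P = 222 - (3/2)·51.3082 = 145.0377.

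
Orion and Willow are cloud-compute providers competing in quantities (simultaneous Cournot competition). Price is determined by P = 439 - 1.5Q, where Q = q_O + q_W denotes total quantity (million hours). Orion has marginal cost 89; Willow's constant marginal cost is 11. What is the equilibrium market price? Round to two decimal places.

179.67

Orion's profit: π_O = (439 - 1.5Q)q_O - (89q_O). Setting ∂π_O/∂q_O = 0: 350 - 3q_O - (3/2)(q_W) = 0.
Willow's profit: π_W = (439 - 1.5Q)q_W - (11q_W). Setting ∂π_W/∂q_W = 0: 428 - 3q_W - (3/2)(q_O) = 0.
Rearranging gives the reaction functions q_O = (350 - (3/2)q_W)/3 and q_W = (428 - (3/2)q_O)/3.
Solving the pair: q_O = 544/9, q_W = 1012/9.
Total output Q = 1556/9, so price P = 439 - (3/2)·(1556/9) = 539/3.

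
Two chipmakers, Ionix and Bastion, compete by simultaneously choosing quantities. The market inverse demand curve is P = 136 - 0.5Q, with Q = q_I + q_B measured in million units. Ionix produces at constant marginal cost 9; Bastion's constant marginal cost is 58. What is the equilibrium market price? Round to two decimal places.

Ionix's profit: π_I = (136 - 0.5Q)q_I - (9q_I). Setting ∂π_I/∂q_I = 0: 127 - q_I - (1/2)(q_B) = 0.
Bastion's profit: π_B = (136 - 0.5Q)q_B - (58q_B). Setting ∂π_B/∂q_B = 0: 78 - q_B - (1/2)(q_I) = 0.
Rearranging gives the reaction functions q_I = (127 - (1/2)q_B) and q_B = (78 - (1/2)q_I).
Substituting one into the other gives q_I = 352/3 and q_B = 58/3.
Total output Q = 410/3, so price P = 136 - (1/2)·(410/3) = 203/3.

67.67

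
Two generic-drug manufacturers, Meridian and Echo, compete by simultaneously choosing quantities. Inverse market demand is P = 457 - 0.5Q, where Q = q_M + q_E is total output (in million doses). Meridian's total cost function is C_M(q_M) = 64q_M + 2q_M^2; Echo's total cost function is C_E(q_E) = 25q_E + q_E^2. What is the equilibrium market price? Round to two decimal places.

357.80

Meridian's profit: π_M = (457 - 0.5Q)q_M - (64q_M + 2q_M²). Setting ∂π_M/∂q_M = 0: 393 - 5q_M - (1/2)(q_E) = 0.
Echo's first-order condition: 432 - 3q_E - (1/2)(q_M) = 0.
Rearranging gives the reaction functions q_M = (393 - (1/2)q_E)/5 and q_E = (432 - (1/2)q_M)/3.
Solving the pair: q_M = 65.2881, q_E = 133.1186.
Total output Q = 198.4068, so price P = 457 - (1/2)·198.4068 = 357.7966.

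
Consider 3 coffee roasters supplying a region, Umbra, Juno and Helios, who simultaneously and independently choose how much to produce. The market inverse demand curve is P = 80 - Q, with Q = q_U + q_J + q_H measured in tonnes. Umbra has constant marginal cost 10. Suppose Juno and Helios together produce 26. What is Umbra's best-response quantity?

With rivals' combined output fixed at 26, Umbra's profit is π_U = (80 - 26 - q_U)q_U - (10q_U) = (54 - q_U)q_U - (10q_U).
∂π_U/∂q_U = 44 - 2q_U = 0, so q_U = 22.

22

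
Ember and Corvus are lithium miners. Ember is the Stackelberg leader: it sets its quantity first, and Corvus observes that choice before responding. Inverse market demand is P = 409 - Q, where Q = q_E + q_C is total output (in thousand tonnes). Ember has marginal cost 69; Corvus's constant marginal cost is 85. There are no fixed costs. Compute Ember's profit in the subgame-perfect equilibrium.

15842

Solve by backward induction. Given q_E, the follower Corvus maximises π_C = (409 - q_E - q_C)q_C - 85q_C.
Setting the follower's marginal profit to zero, 324 - q_E - 2q_C = 0, i.e. q_C = (324 - q_E)/2.
The leader anticipates this reaction. Substituting into P = 409 - Q gives P = 247 - (1/2)q_E, so π_E = (247 - (1/2)q_E)q_E - 69q_E.
Leader FOC: 178 - q_E = 0, so q_E = 178.
Then q_C = (324 - 178)/2 = 73.
Price P = 409 - 251 = 158.
Ember's profit: (158 - 69)·178 = 15842.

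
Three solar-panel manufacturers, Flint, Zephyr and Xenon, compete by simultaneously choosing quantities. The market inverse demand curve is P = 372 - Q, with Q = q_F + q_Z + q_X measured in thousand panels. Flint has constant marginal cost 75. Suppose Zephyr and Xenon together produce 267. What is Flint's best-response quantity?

15

With rivals' combined output fixed at 267, Flint's profit is π_F = (372 - 267 - q_F)q_F - (75q_F) = (105 - q_F)q_F - (75q_F).
∂π_F/∂q_F = 30 - 2q_F = 0, so q_F = 15.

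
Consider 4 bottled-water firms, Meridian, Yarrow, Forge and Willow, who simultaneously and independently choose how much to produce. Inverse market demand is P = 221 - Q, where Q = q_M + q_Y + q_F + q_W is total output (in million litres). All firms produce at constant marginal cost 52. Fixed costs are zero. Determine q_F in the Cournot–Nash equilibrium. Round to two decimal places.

Each firm earns π_i = (221 - Q)q_i - 52q_i.
Setting ∂π_i/∂q_i = 0 with rivals' quantities fixed: 169 - 2q_i - Σ_{j≠i} q_j = 0.
With identical firms every q_j equals q_i, so Σ_{j≠i} q_j = 3q_i and 169 = 5q_i, giving q_i = 169/5.

33.80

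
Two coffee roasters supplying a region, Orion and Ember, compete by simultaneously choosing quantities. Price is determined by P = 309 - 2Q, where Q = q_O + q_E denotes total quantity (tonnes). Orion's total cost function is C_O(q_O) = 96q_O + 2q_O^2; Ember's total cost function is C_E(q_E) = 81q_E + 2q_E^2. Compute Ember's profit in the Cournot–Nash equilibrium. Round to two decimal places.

2171.56

Orion's profit: π_O = (309 - 2Q)q_O - (96q_O + 2q_O²). Setting ∂π_O/∂q_O = 0: 213 - 8q_O - 2(q_E) = 0.
Ember's first-order condition: 228 - 8q_E - 2(q_O) = 0.
So q_O = (213 - 2q_E)/8 and q_E = (228 - 2q_O)/8.
Substituting one into the other gives q_O = 104/5 and q_E = 233/10.
Price P = 309 - 2·(441/10) = 1104/5.
Ember's profit: (1104/5)·(233/10) - 81·(233/10) - 2(233/10)² = 2171.5600.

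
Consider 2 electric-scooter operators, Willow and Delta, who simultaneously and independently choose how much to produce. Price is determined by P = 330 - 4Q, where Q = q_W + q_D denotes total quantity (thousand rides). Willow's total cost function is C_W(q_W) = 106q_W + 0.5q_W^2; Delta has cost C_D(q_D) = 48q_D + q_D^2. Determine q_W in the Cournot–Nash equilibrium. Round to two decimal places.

Willow's profit: π_W = (330 - 4Q)q_W - (106q_W + (1/2)q_W²). Setting ∂π_W/∂q_W = 0: 224 - 9q_W - 4(q_D) = 0.
Delta's first-order condition: 282 - 10q_D - 4(q_W) = 0.
Rearranging gives the reaction functions q_W = (224 - 4q_D)/9 and q_D = (282 - 4q_W)/10.
Substituting one into the other gives q_W = 556/37 and q_D = 821/37.

15.03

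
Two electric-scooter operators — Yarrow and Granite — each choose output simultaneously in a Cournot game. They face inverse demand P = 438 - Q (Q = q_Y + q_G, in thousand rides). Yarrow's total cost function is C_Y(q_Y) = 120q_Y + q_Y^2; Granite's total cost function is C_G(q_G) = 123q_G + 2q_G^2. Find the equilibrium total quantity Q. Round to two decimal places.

Yarrow's profit: π_Y = (438 - Q)q_Y - (120q_Y + q_Y²). Setting ∂π_Y/∂q_Y = 0: 318 - 4q_Y - (q_G) = 0.
Granite's first-order condition: 315 - 6q_G - (q_Y) = 0.
So q_Y = (318 - q_G)/4 and q_G = (315 - q_Y)/6.
Solving the pair: q_Y = 1593/23, q_G = 942/23.
Total output Q = 1593/23 + 942/23 = 110.2174.

110.22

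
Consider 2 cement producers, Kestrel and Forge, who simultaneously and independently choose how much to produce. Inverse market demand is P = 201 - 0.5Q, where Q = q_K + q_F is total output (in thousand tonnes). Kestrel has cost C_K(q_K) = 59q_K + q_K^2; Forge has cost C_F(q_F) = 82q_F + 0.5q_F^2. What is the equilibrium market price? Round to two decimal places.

Kestrel's profit: π_K = (201 - 0.5Q)q_K - (59q_K + q_K²). Setting ∂π_K/∂q_K = 0: 142 - 3q_K - (1/2)(q_F) = 0.
Forge's first-order condition: 119 - 2q_F - (1/2)(q_K) = 0.
So q_K = (142 - (1/2)q_F)/3 and q_F = (119 - (1/2)q_K)/2.
Substituting one into the other gives q_K = 898/23 and q_F = 1144/23.
Total output Q = 88.7826, so price P = 201 - (1/2)·88.7826 = 156.6087.

156.61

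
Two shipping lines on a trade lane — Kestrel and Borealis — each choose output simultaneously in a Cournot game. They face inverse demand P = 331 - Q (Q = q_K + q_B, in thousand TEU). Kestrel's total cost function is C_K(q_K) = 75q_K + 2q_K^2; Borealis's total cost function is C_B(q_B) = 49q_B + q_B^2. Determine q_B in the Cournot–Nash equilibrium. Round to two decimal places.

Kestrel's profit: π_K = (331 - Q)q_K - (75q_K + 2q_K²). Setting ∂π_K/∂q_K = 0: 256 - 6q_K - (q_B) = 0.
Borealis's first-order condition: 282 - 4q_B - (q_K) = 0.
Best responses: q_K = (256 - q_B)/6, q_B = (282 - q_K)/4.
Substituting one into the other gives q_K = 742/23 and q_B = 1436/23.

62.43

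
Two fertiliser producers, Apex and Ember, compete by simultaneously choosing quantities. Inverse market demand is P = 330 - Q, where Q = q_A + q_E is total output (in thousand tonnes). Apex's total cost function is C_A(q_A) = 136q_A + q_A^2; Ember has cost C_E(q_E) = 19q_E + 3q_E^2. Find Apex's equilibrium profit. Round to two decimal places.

Apex's profit: π_A = (330 - Q)q_A - (136q_A + q_A²). Setting ∂π_A/∂q_A = 0: 194 - 4q_A - (q_E) = 0.
Ember's first-order condition: 311 - 8q_E - (q_A) = 0.
Rearranging gives the reaction functions q_A = (194 - q_E)/4 and q_E = (311 - q_A)/8.
Solving the pair: q_A = 1241/31, q_E = 1050/31.
Price P = 330 - 73.9032 = 256.0968.
Apex's profit: 256.0968·(1241/31) - 136·(1241/31) - (1241/31)² = 3205.1634.

3205.16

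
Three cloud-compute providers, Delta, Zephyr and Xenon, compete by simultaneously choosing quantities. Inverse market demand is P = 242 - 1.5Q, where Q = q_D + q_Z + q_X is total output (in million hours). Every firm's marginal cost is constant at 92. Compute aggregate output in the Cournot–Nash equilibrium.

75

A representative firm's profit is π_i = q_i(242 - 1.5Q) - 92q_i.
First-order condition (treating rivals' output as given): 150 - 3q_i - (3/2)·Σ_{j≠i} q_j = 0.
By symmetry each firm produces the same amount; substituting Σ_{j≠i} q_j = 2q_i yields q_i = 150/6 = 25.
Total output Q = 25 + 25 + 25 = 75.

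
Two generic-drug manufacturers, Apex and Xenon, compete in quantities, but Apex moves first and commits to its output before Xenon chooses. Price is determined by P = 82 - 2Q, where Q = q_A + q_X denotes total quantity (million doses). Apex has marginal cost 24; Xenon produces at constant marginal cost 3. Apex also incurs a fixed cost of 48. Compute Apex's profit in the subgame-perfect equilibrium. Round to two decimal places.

37.56

Solve by backward induction. Given q_A, the follower Xenon maximises π_X = (82 - 2q_A - 2q_X)q_X - 3q_X.
∂π_X/∂q_X = 79 - 2q_A - 4q_X = 0 gives the reaction function q_X = (79 - 2q_A)/4.
The leader anticipates this reaction. Substituting into P = 82 - 2Q gives P = 85/2 - q_A, so π_A = (85/2 - q_A)q_A - 24q_A.
Maximising: ∂π_A/∂q_A = 37/2 - 2q_A = 0, giving q_A = 37/4.
Then q_X = (79 - 2·(37/4))/4 = 121/8.
Price P = 82 - 2·(195/8) = 133/4.
Apex's profit: (133/4 - 24)·(37/4) - 48 = 601/16.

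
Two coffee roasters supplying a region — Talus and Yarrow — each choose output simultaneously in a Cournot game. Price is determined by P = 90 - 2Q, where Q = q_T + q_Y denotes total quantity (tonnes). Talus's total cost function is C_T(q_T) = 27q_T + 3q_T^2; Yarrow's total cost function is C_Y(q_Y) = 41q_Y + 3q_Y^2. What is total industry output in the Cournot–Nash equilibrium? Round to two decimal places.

9.33

Talus's profit: π_T = (90 - 2Q)q_T - (27q_T + 3q_T²). Setting ∂π_T/∂q_T = 0: 63 - 10q_T - 2(q_Y) = 0.
Yarrow's first-order condition: 49 - 10q_Y - 2(q_T) = 0.
Best responses: q_T = (63 - 2q_Y)/10, q_Y = (49 - 2q_T)/10.
Substituting one into the other gives q_T = 133/24 and q_Y = 91/24.
Total output Q = 133/24 + 91/24 = 28/3.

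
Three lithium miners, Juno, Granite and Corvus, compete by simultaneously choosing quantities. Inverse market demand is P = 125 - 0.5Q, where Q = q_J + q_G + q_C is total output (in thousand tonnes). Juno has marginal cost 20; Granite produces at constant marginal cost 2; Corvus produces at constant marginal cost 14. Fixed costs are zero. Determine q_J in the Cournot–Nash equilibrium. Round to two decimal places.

Juno's profit: π_J = (125 - 0.5Q)q_J - (20q_J). Setting ∂π_J/∂q_J = 0: 105 - q_J - (1/2)(q_G + q_C) = 0.
Granite's profit: π_G = (125 - 0.5Q)q_G - (2q_G). Setting ∂π_G/∂q_G = 0: 123 - q_G - (1/2)(q_J + q_C) = 0.
Corvus's profit: π_C = (125 - 0.5Q)q_C - (14q_C). Setting ∂π_C/∂q_C = 0: 111 - q_C - (1/2)(q_J + q_G) = 0.
Adding the 3 first-order conditions: 339 − 2Q = 0, so Q = 339/2.
Back-substituting: q_J = (105 − 339/4)/(1/2) = 81/2, q_G = (123 − 339/4)/(1/2) = 153/2, q_C = (111 − 339/4)/(1/2) = 105/2.

40.50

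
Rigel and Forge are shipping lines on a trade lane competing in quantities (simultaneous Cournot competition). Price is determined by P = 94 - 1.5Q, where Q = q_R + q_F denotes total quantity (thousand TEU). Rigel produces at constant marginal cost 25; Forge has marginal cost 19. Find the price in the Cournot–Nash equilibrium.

Rigel's profit: π_R = (94 - 1.5Q)q_R - (25q_R). Setting ∂π_R/∂q_R = 0: 69 - 3q_R - (3/2)(q_F) = 0.
Forge's profit: π_F = (94 - 1.5Q)q_F - (19q_F). Setting ∂π_F/∂q_F = 0: 75 - 3q_F - (3/2)(q_R) = 0.
Best responses: q_R = (69 - (3/2)q_F)/3, q_F = (75 - (3/2)q_R)/3.
Solving the pair: q_R = 14, q_F = 18.
Total output Q = 32, so price P = 94 - (3/2)·32 = 46.

46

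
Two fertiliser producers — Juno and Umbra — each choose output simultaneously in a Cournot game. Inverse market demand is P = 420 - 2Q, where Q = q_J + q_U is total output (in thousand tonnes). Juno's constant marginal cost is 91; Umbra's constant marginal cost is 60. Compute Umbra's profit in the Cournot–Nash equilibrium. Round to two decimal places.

8493.39

Juno's profit: π_J = (420 - 2Q)q_J - (91q_J). Setting ∂π_J/∂q_J = 0: 329 - 4q_J - 2(q_U) = 0.
Umbra's profit: π_U = (420 - 2Q)q_U - (60q_U). Setting ∂π_U/∂q_U = 0: 360 - 4q_U - 2(q_J) = 0.
Rearranging gives the reaction functions q_J = (329 - 2q_U)/4 and q_U = (360 - 2q_J)/4.
Substituting one into the other gives q_J = 149/3 and q_U = 391/6.
Price P = 420 - 2·(689/6) = 571/3.
Umbra's profit: (571/3 - 60)·(391/6) = 8493.3889.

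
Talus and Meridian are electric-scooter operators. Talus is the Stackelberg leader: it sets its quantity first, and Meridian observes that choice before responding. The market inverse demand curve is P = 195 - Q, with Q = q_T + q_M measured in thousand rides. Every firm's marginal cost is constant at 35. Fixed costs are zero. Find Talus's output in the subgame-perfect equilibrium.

80

The follower Meridian best-responds to any q_T: π_M = (195 - Q)q_M - 35q_M.
Follower FOC: 160 - q_T - 2q_M = 0, so q_M(q_T) = (160 - q_T)/2.
Talus substitutes q_M(q_T) into its own profit: π_T = q_T(195 - q_T - (160 - q_T)/2) - 35q_T = (115 - (1/2)q_T)q_T - 35q_T.
Leader FOC: 80 - q_T = 0, so q_T = 80.
Then q_M = (160 - 80)/2 = 40.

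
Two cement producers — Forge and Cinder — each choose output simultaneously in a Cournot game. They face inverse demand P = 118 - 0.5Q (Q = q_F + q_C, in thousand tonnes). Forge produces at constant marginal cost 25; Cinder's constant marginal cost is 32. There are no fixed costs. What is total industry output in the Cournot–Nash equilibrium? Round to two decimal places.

119.33

Forge's profit: π_F = (118 - 0.5Q)q_F - (25q_F). Setting ∂π_F/∂q_F = 0: 93 - q_F - (1/2)(q_C) = 0.
Cinder's profit: π_C = (118 - 0.5Q)q_C - (32q_C). Setting ∂π_C/∂q_C = 0: 86 - q_C - (1/2)(q_F) = 0.
Rearranging gives the reaction functions q_F = (93 - (1/2)q_C) and q_C = (86 - (1/2)q_F).
Substituting one into the other gives q_F = 200/3 and q_C = 158/3.
Total output Q = 200/3 + 158/3 = 358/3.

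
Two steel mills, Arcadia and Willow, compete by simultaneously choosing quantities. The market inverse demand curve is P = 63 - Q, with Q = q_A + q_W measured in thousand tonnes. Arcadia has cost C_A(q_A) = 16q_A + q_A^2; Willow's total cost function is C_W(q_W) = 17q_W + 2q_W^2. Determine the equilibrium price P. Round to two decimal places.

46.78

Arcadia's profit: π_A = (63 - Q)q_A - (16q_A + q_A²). Setting ∂π_A/∂q_A = 0: 47 - 4q_A - (q_W) = 0.
Willow's profit: π_W = (63 - Q)q_W - (17q_W + 2q_W²). Setting ∂π_W/∂q_W = 0: 46 - 6q_W - (q_A) = 0.
Rearranging gives the reaction functions q_A = (47 - q_W)/4 and q_W = (46 - q_A)/6.
Substituting one into the other gives q_A = 236/23 and q_W = 137/23.
Total output Q = 373/23, so price P = 63 - 373/23 = 1076/23.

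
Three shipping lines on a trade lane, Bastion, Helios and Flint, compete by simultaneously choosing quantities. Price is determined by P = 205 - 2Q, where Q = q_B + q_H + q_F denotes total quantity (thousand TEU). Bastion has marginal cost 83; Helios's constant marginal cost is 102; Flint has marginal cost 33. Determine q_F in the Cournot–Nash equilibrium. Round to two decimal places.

Bastion's profit: π_B = (205 - 2Q)q_B - (83q_B). Setting ∂π_B/∂q_B = 0: 122 - 4q_B - 2(q_H + q_F) = 0.
Helios's first-order condition: 103 - 4q_H - 2(q_B + q_F) = 0.
Flint's first-order condition: 172 - 4q_F - 2(q_B + q_H) = 0.
Adding the 3 conditions: 397 − 4Q − 4Q = 0, i.e. Q = 397/8.
Back-substituting: q_B = (122 − 397/4)/2 = 91/8, q_H = (103 − 397/4)/2 = 15/8, q_F = (172 − 397/4)/2 = 291/8.

36.38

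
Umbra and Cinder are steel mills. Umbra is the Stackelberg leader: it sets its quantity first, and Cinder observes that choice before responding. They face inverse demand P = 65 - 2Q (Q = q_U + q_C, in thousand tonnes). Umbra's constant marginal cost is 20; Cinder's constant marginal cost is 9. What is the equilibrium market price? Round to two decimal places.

28.50

Solve by backward induction. Given q_U, the follower Cinder maximises π_C = (65 - 2q_U - 2q_C)q_C - 9q_C.
∂π_C/∂q_C = 56 - 2q_U - 4q_C = 0 gives the reaction function q_C = (56 - 2q_U)/4.
Umbra substitutes q_C(q_U) into its own profit: π_U = q_U(65 - 2q_U - (56 - 2q_U)/2) - 20q_U = (37 - q_U)q_U - 20q_U.
The leader's first-order condition 17 - 2q_U = 0 yields q_U = 17/2.
Then q_C = (56 - 2·(17/2))/4 = 39/4.
Total output Q = 73/4, so price P = 65 - 2·(73/4) = 57/2.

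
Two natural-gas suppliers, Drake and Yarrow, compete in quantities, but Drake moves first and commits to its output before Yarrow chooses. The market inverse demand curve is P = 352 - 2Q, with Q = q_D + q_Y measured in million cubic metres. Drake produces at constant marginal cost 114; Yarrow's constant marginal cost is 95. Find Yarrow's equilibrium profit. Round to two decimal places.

2719.53

Solve by backward induction. Given q_D, the follower Yarrow maximises π_Y = (352 - 2q_D - 2q_Y)q_Y - 95q_Y.
Follower FOC: 257 - 2q_D - 4q_Y = 0, so q_Y(q_D) = (257 - 2q_D)/4.
The leader anticipates this reaction. Substituting into P = 352 - 2Q gives P = 447/2 - q_D, so π_D = (447/2 - q_D)q_D - 114q_D.
Leader FOC: 219/2 - 2q_D = 0, so q_D = 219/4.
Then q_Y = (257 - 2·(219/4))/4 = 295/8.
Price P = 352 - 2·(733/8) = 675/4.
Yarrow's profit: (675/4 - 95)·(295/8) = 2719.5313.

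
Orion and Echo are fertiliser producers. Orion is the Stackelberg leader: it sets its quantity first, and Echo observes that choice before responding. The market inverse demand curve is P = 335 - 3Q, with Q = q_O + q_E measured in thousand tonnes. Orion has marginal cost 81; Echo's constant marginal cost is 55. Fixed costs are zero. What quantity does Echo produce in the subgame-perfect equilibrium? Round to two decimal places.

The follower Echo best-responds to any q_O: π_E = (335 - 3Q)q_E - 55q_E.
∂π_E/∂q_E = 280 - 3q_O - 6q_E = 0 gives the reaction function q_E = (280 - 3q_O)/6.
The leader anticipates this reaction. Substituting into P = 335 - 3Q gives P = 195 - (3/2)q_O, so π_O = (195 - (3/2)q_O)q_O - 81q_O.
The leader's first-order condition 114 - 3q_O = 0 yields q_O = 38.
Then q_E = (280 - 3·38)/6 = 83/3.

27.67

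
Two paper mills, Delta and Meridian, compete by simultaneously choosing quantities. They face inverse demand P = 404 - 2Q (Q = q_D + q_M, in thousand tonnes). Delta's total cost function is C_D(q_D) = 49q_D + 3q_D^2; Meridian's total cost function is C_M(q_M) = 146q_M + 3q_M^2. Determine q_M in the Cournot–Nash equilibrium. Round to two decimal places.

Delta's profit: π_D = (404 - 2Q)q_D - (49q_D + 3q_D²). Setting ∂π_D/∂q_D = 0: 355 - 10q_D - 2(q_M) = 0.
Meridian's first-order condition: 258 - 10q_M - 2(q_D) = 0.
So q_D = (355 - 2q_M)/10 and q_M = (258 - 2q_D)/10.
Solving the pair: q_D = 1517/48, q_M = 935/48.

19.48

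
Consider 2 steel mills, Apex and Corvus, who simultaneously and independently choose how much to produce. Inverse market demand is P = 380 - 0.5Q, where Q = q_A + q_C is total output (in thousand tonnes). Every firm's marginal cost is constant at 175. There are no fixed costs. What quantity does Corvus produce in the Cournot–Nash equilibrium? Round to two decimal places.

A representative firm's profit is π_i = q_i(380 - 0.5Q) - 175q_i.
Setting ∂π_i/∂q_i = 0 with rivals' quantities fixed: 205 - q_i - (1/2)q_j = 0.
With identical firms every q_j equals q_i, so q_j = q_i and 205 = (3/2)q_i, giving q_i = 410/3.

136.67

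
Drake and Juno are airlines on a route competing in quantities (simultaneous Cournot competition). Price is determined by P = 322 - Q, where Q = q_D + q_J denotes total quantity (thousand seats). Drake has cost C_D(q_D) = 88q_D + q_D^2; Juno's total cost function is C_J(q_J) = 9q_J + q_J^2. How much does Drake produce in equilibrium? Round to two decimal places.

41.53

Drake's profit: π_D = (322 - Q)q_D - (88q_D + q_D²). Setting ∂π_D/∂q_D = 0: 234 - 4q_D - (q_J) = 0.
Juno's profit: π_J = (322 - Q)q_J - (9q_J + q_J²). Setting ∂π_J/∂q_J = 0: 313 - 4q_J - (q_D) = 0.
Best responses: q_D = (234 - q_J)/4, q_J = (313 - q_D)/4.
Substituting one into the other gives q_D = 623/15 and q_J = 1018/15.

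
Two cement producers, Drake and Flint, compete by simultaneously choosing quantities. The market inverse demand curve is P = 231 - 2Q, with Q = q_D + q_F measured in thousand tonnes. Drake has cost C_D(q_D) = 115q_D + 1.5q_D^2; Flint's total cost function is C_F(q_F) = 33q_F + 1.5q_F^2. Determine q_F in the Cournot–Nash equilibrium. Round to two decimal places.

Drake's profit: π_D = (231 - 2Q)q_D - (115q_D + (3/2)q_D²). Setting ∂π_D/∂q_D = 0: 116 - 7q_D - 2(q_F) = 0.
Flint's first-order condition: 198 - 7q_F - 2(q_D) = 0.
Best responses: q_D = (116 - 2q_F)/7, q_F = (198 - 2q_D)/7.
Substituting one into the other gives q_D = 416/45 and q_F = 1154/45.

25.64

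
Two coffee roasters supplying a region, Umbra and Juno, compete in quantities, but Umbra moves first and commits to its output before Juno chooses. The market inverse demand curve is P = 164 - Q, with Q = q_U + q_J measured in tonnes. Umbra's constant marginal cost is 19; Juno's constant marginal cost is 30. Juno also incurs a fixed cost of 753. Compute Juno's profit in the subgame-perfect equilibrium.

31

The follower Juno best-responds to any q_U: π_J = (164 - Q)q_J - 30q_J.
Setting the follower's marginal profit to zero, 134 - q_U - 2q_J = 0, i.e. q_J = (134 - q_U)/2.
Umbra substitutes q_J(q_U) into its own profit: π_U = q_U(164 - q_U - (134 - q_U)/2) - 19q_U = (97 - (1/2)q_U)q_U - 19q_U.
Leader FOC: 78 - q_U = 0, so q_U = 78.
Then q_J = (134 - 78)/2 = 28.
Price P = 164 - 106 = 58.
Juno's profit: (58 - 30)·28 - 753 = 31.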